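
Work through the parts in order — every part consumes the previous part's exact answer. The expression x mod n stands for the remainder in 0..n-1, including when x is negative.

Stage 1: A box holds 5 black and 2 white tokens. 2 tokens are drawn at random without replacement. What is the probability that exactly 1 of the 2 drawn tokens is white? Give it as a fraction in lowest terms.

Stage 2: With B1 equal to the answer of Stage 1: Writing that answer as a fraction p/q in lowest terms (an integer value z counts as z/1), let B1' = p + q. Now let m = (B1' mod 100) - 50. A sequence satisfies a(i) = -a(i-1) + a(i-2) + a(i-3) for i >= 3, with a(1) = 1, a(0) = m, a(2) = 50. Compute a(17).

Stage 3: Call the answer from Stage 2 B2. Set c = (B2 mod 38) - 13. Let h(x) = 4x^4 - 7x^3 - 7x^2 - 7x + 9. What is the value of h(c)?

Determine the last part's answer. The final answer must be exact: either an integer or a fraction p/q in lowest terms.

3387

Stage 1: total draws C(7,2) = 21; favorable C(2,1)*C(5,1) = 10; P = 10/21; answer 10/21
Stage 2: B1 = 10/21; threaded value p + q = 31; m = -19; a(3) = -1*(50) + 1*(1) + 1*(-19) = -68; iterating: a(3)=-68, a(4)=119, a(5)=-137, a(6)=188, a(7)=-206, a(8)=257, a(9)=-275, a(10)=326, a(11)=-344, a(12)=395, a(13)=-413, a(14)=464, a(15)=-482, a(16)=533, a(17)=-551; answer -551
Stage 3: B2 = -551; c = 6; 4*(6)^4 - 7*(6)^3 - 7*(6)^2 - 7*(6)^1 + 9 = (5184) + (-1512) + (-252) + (-42) + (9) = 3387; answer 3387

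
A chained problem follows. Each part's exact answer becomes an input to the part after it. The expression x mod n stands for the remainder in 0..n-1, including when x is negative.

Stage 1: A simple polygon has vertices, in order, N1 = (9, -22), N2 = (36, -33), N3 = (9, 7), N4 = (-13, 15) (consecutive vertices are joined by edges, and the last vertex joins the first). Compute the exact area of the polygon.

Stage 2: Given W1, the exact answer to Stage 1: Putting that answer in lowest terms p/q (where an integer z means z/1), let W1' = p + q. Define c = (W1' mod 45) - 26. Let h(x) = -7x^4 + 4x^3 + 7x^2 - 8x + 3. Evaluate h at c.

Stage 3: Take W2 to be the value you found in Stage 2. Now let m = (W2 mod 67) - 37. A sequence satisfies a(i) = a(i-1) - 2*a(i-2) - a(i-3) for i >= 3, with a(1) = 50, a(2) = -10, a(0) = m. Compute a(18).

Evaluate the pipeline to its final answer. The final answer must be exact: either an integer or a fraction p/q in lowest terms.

74395

Stage 1: cross terms: (9*-33 - 36*-22)=495, (36*7 - 9*-33)=549, (9*15 - -13*7)=226, (-13*-22 - 9*15)=151; twice the area = |1421| = 1421; area = 1421/2; answer 1421/2
Stage 2: W1 = 1421/2; threaded value p + q = 1423; c = 2; -7*(2)^4 + 4*(2)^3 + 7*(2)^2 - 8*(2)^1 + 3 = (-112) + (32) + (28) + (-16) + (3) = -65; answer -65
Stage 3: W2 = -65; m = -35; a(3) = 1*(-10) - 2*(50) - 1*(-35) = -75; iterating: a(3)=-75, a(4)=-105, a(5)=55, a(6)=340, a(7)=335, a(8)=-400, a(9)=-1410, a(10)=-945, a(11)=2275, a(12)=5575, a(13)=1970, a(14)=-11455, a(15)=-20970, a(16)=-30, a(17)=53365, a(18)=74395; answer 74395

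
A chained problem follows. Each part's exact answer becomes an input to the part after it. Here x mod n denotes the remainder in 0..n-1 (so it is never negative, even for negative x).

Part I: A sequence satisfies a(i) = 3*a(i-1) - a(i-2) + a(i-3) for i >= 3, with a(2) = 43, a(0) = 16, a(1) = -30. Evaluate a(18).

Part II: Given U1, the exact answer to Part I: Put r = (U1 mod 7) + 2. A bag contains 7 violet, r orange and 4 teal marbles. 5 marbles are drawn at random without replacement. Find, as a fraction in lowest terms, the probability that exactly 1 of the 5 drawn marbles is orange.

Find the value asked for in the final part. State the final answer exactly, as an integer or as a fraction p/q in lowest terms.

40/91

Part I: a(3) = 3*(43) - 1*(-30) + 1*(16) = 175; iterating: a(3)=175, a(4)=452, a(5)=1224, a(6)=3395, a(7)=9413, a(8)=26068, a(9)=72186, a(10)=199903, a(11)=553591, a(12)=1533056, a(13)=4245480, a(14)=11756975, a(15)=32558501, a(16)=90164008, a(17)=249690498, a(18)=691465987; answer 691465987
Part II: U1 = 691465987; r = 4; total draws C(15,5) = 3003; favorable C(4,1)*C(11,4) = 1320; P = 40/91; answer 40/91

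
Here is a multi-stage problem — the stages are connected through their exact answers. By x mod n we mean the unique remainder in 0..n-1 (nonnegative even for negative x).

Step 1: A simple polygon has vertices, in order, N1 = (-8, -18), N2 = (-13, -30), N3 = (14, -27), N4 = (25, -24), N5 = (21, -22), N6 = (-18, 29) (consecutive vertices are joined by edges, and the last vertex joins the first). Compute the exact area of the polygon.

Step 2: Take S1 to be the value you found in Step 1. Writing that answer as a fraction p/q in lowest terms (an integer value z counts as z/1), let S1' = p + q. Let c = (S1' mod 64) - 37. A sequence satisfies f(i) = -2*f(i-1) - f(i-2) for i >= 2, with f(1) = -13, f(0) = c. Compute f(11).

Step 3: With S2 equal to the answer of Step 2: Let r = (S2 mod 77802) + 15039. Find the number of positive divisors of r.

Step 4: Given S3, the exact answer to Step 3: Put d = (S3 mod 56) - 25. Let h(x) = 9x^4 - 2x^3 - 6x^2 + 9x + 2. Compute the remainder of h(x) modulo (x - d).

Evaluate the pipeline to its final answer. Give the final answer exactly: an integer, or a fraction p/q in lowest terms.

Step 1: cross terms: (-8*-30 - -13*-18)=6, (-13*-27 - 14*-30)=771, (14*-24 - 25*-27)=339, (25*-22 - 21*-24)=-46, (21*29 - -18*-22)=213, (-18*-18 - -8*29)=556; twice the area = |1839| = 1839; area = 1839/2; answer 1839/2
Step 2: S1 = 1839/2; threaded value p + q = 1841; c = 12; f(2) = -2*(-13) - 1*(12) = 14; iterating: f(2)=14, f(3)=-15, f(4)=16, f(5)=-17, f(6)=18, f(7)=-19, f(8)=20, f(9)=-21, f(10)=22, f(11)=-23; answer -23
Step 3: S2 = -23; r = 92818; 92818 = 2 * 11 * 4219; number of divisors = (1+1) * (1+1) * (1+1) = 8; answer 8
Step 4: S3 = 8; d = -17; remainder = value at the root: 9*(-17)^4 - 2*(-17)^3 - 6*(-17)^2 + 9*(-17)^1 + 2 = (751689) + (9826) + (-1734) + (-153) + (2) = 759630; answer 759630

759630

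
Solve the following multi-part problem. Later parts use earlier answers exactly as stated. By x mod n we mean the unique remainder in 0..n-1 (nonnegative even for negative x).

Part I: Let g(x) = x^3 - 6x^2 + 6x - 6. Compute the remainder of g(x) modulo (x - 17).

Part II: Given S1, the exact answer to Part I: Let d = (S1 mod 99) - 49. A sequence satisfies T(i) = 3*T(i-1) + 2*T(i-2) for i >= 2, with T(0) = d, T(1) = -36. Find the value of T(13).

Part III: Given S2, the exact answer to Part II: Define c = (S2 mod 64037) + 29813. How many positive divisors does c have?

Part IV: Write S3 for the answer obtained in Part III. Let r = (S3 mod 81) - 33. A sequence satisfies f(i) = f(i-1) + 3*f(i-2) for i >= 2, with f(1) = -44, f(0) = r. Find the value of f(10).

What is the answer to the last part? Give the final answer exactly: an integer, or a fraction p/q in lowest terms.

-83000

Part I: remainder = value at the root: 1*(17)^3 - 6*(17)^2 + 6*(17)^1 - 6 = (4913) + (-1734) + (102) + (-6) = 3275; answer 3275
Part II: S1 = 3275; d = -41; T(2) = 3*(-36) + 2*(-41) = -190; iterating: T(2)=-190, T(3)=-642, T(4)=-2306, T(5)=-8202, T(6)=-29218, T(7)=-104058, T(8)=-370610, T(9)=-1319946, T(10)=-4701058, T(11)=-16743066, T(12)=-59631314, T(13)=-212380074; answer -212380074
Part III: S2 = -212380074; c = 60468; 60468 = 2^2 * 3 * 5039; number of divisors = (2+1) * (1+1) * (1+1) = 12; answer 12
Part IV: S3 = 12; r = -21; f(2) = 1*(-44) + 3*(-21) = -107; iterating: f(2)=-107, f(3)=-239, f(4)=-560, f(5)=-1277, f(6)=-2957, f(7)=-6788, f(8)=-15659, f(9)=-36023, f(10)=-83000; answer -83000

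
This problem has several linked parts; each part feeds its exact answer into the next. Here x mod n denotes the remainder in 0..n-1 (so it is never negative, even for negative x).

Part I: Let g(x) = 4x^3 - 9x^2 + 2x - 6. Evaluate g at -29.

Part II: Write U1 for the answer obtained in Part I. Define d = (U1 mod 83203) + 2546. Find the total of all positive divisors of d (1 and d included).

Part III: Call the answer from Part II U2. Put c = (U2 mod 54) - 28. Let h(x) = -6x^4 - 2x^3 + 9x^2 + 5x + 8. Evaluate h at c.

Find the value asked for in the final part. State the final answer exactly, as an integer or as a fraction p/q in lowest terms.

-7846

Part I: 4*(-29)^3 - 9*(-29)^2 + 2*(-29)^1 - 6 = (-97556) + (-7569) + (-58) + (-6) = -105189; answer -105189
Part II: U1 = -105189; d = 63763; 63763 = 7 * 9109; sigma = (1 + 7) * (1 + 9109) = 8 * 9110 = 72880; answer 72880
Part III: U2 = 72880; c = 6; -6*(6)^4 - 2*(6)^3 + 9*(6)^2 + 5*(6)^1 + 8 = (-7776) + (-432) + (324) + (30) + (8) = -7846; answer -7846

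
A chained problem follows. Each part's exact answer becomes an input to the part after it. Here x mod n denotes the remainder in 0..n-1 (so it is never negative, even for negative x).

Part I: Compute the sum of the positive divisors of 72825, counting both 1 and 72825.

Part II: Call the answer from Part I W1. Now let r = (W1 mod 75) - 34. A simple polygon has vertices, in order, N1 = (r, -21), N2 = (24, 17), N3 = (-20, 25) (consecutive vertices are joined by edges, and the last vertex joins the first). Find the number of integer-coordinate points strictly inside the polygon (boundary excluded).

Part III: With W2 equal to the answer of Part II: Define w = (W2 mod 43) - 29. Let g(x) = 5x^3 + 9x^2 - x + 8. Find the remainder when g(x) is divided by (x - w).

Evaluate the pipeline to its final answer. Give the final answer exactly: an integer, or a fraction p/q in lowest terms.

-1259

Part I: 72825 = 3 * 5^2 * 971; sigma = (1 + 3) * (1 + 5 + 25) * (1 + 971) = 4 * 31 * 972 = 120528; answer 120528
Part II: W1 = 120528; r = -31; cross terms: (-31*17 - 24*-21)=-23, (24*25 - -20*17)=940, (-20*-21 - -31*25)=1195; twice the area = |2112| = 2112; area = 1056; boundary points = 1 + 4 + 1 = 6; strictly interior points = area - boundary/2 + 1 = 1054; answer 1054
Part III: W2 = 1054; w = -7; remainder = value at the root: 5*(-7)^3 + 9*(-7)^2 - 1*(-7)^1 + 8 = (-1715) + (441) + (7) + (8) = -1259; answer -1259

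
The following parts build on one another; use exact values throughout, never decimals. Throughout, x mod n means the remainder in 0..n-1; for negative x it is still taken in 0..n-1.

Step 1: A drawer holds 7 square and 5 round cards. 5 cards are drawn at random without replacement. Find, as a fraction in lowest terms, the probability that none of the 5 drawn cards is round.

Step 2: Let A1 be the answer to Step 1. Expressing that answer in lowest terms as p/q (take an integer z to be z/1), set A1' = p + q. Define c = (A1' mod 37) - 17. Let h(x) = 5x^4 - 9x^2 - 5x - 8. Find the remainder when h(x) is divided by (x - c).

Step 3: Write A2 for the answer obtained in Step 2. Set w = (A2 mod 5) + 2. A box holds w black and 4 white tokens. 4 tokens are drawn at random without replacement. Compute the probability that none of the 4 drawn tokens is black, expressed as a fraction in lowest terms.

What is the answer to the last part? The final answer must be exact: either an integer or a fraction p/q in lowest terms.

Step 1: total draws C(12,5) = 792; favorable C(7,5) = 21; P = 7/264; answer 7/264
Step 2: A1 = 7/264; threaded value p + q = 271; c = -5; remainder = value at the root: 5*(-5)^4 - 9*(-5)^2 - 5*(-5)^1 - 8 = (3125) + (-225) + (25) + (-8) = 2917; answer 2917
Step 3: A2 = 2917; w = 4; total draws C(8,4) = 70; favorable C(4,4) = 1; P = 1/70; answer 1/70

1/70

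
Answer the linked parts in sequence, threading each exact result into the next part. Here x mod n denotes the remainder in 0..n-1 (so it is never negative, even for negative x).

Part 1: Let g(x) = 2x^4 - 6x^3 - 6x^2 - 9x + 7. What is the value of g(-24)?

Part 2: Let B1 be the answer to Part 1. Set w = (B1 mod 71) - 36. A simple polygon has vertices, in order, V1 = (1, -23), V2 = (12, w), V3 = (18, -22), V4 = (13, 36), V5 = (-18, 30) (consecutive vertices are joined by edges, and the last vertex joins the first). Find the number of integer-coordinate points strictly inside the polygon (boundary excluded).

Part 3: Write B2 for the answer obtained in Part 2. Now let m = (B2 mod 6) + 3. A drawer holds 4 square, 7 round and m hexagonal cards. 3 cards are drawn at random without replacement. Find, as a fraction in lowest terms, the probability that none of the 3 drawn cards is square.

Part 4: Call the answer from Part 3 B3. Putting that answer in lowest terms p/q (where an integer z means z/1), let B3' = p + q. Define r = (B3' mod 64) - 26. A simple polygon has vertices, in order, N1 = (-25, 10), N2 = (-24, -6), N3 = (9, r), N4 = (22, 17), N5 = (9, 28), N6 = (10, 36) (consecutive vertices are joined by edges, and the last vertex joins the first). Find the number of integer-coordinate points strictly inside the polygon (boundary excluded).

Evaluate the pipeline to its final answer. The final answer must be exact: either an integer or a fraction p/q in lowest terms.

Part 1: 2*(-24)^4 - 6*(-24)^3 - 6*(-24)^2 - 9*(-24)^1 + 7 = (663552) + (82944) + (-3456) + (216) + (7) = 743263; answer 743263
Part 2: B1 = 743263; w = -1; cross terms: (1*-1 - 12*-23)=275, (12*-22 - 18*-1)=-246, (18*36 - 13*-22)=934, (13*30 - -18*36)=1038, (-18*-23 - 1*30)=384; twice the area = |2385| = 2385; area = 2385/2; boundary points = 11 + 3 + 1 + 1 + 1 = 17; strictly interior points = area - boundary/2 + 1 = 1185; answer 1185
Part 3: B2 = 1185; m = 6; total draws C(17,3) = 680; favorable C(13,3) = 286; P = 143/340; answer 143/340
Part 4: B3 = 143/340; threaded value p + q = 483; r = 9; cross terms: (-25*-6 - -24*10)=390, (-24*9 - 9*-6)=-162, (9*17 - 22*9)=-45, (22*28 - 9*17)=463, (9*36 - 10*28)=44, (10*10 - -25*36)=1000; twice the area = |1690| = 1690; area = 845; boundary points = 1 + 3 + 1 + 1 + 1 + 1 = 8; strictly interior points = area - boundary/2 + 1 = 842; answer 842

842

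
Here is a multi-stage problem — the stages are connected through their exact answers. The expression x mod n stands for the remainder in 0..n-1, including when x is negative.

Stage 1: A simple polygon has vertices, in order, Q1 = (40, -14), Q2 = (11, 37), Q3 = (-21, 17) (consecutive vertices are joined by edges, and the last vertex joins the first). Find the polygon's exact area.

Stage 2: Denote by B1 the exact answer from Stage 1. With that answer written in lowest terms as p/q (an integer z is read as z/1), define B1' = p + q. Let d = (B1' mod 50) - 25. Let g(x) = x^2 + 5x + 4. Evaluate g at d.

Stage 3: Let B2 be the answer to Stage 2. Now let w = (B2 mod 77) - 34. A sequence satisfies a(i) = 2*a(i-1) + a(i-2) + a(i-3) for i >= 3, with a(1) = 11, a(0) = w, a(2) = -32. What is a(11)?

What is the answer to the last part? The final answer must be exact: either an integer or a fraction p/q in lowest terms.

-129333

Stage 1: cross terms: (40*37 - 11*-14)=1634, (11*17 - -21*37)=964, (-21*-14 - 40*17)=-386; twice the area = |2212| = 2212; area = 1106; answer 1106
Stage 2: B1 = 1106; threaded value p + q = 1107; d = -18; 1*(-18)^2 + 5*(-18)^1 + 4 = (324) + (-90) + (4) = 238; answer 238
Stage 3: B2 = 238; w = -27; a(3) = 2*(-32) + 1*(11) + 1*(-27) = -80; iterating: a(3)=-80, a(4)=-181, a(5)=-474, a(6)=-1209, a(7)=-3073, a(8)=-7829, a(9)=-19940, a(10)=-50782, a(11)=-129333; answer -129333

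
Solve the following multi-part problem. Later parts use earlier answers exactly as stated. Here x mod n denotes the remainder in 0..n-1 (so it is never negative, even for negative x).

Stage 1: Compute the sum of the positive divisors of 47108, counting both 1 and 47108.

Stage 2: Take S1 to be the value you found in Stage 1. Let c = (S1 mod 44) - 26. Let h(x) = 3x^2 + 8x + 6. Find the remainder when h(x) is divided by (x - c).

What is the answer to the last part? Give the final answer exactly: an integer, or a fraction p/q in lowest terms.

262

Stage 1: 47108 = 2^2 * 11777; sigma = (1 + 2 + 4) * (1 + 11777) = 7 * 11778 = 82446; answer 82446
Stage 2: S1 = 82446; c = 8; remainder = value at the root: 3*(8)^2 + 8*(8)^1 + 6 = (192) + (64) + (6) = 262; answer 262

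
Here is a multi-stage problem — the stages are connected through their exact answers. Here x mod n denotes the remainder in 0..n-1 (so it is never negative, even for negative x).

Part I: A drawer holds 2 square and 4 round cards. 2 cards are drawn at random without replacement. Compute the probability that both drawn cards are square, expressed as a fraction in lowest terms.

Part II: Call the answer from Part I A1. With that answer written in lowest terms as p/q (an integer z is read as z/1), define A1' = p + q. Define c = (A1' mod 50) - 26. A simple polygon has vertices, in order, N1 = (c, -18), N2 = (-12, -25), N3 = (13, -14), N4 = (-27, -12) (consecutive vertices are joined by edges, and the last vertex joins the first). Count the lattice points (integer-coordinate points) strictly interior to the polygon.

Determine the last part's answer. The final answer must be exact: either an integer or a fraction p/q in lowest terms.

Part I: total draws C(6,2) = 15; favorable C(2,2) = 1; P = 1/15; answer 1/15
Part II: A1 = 1/15; threaded value p + q = 16; c = -10; cross terms: (-10*-25 - -12*-18)=34, (-12*-14 - 13*-25)=493, (13*-12 - -27*-14)=-534, (-27*-18 - -10*-12)=366; twice the area = |359| = 359; area = 359/2; boundary points = 1 + 1 + 2 + 1 = 5; strictly interior points = area - boundary/2 + 1 = 178; answer 178

178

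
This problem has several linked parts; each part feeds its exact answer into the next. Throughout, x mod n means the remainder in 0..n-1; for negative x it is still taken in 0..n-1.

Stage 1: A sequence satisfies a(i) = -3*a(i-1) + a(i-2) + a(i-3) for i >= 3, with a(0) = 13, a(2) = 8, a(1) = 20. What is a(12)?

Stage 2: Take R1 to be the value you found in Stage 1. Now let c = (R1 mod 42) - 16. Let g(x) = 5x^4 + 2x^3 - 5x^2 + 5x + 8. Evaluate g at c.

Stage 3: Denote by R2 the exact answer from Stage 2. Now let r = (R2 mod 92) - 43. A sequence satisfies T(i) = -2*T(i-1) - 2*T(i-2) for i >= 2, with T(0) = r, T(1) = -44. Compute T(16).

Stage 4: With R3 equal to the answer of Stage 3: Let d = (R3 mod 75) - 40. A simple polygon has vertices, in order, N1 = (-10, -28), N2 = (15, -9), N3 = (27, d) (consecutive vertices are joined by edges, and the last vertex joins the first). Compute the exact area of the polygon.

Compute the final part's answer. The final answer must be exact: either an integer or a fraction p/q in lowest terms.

Stage 1: a(3) = -3*(8) + 1*(20) + 1*(13) = 9; iterating: a(3)=9, a(4)=1, a(5)=14, a(6)=-32, a(7)=111, a(8)=-351, a(9)=1132, a(10)=-3636, a(11)=11689, a(12)=-37571; answer -37571
Stage 2: R1 = -37571; c = 3; 5*(3)^4 + 2*(3)^3 - 5*(3)^2 + 5*(3)^1 + 8 = (405) + (54) + (-45) + (15) + (8) = 437; answer 437
Stage 3: R2 = 437; r = 26; T(2) = -2*(-44) - 2*(26) = 36; iterating: T(2)=36, T(3)=16, T(4)=-104, T(5)=176, T(6)=-144, T(7)=-64, T(8)=416, T(9)=-704, T(10)=576, T(11)=256, T(12)=-1664, T(13)=2816, T(14)=-2304, T(15)=-1024, T(16)=6656; answer 6656
Stage 4: R3 = 6656; d = 16; cross terms: (-10*-9 - 15*-28)=510, (15*16 - 27*-9)=483, (27*-28 - -10*16)=-596; twice the area = |397| = 397; area = 397/2; answer 397/2

397/2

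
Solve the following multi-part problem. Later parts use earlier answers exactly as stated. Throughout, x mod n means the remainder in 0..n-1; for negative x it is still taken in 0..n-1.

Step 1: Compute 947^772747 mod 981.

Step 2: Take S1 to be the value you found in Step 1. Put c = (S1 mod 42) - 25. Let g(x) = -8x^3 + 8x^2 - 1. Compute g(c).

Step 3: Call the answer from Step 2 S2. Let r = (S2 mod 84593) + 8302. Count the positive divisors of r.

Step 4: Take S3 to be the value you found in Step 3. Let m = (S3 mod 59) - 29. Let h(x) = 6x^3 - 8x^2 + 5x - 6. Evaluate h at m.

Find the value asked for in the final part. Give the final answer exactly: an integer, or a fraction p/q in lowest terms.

Step 1: squarings mod 981: 947^1=947, 947^2=175, 947^4=214, 947^8=670, 947^16=583, 947^32=463, 947^64=511, 947^128=175, 947^256=214, 947^512=670, 947^1024=583, 947^2048=463, 947^4096=511, 947^8192=175, 947^16384=214, 947^32768=670, 947^65536=583, 947^131072=463, 947^262144=511, 947^524288=175; 947^772747 = 947^1 * 947^2 * 947^8 * 947^128 * 947^512 * 947^2048 * 947^16384 * 947^32768 * 947^65536 * 947^131072 * 947^524288 = 38 (mod 981); answer 38
Step 2: S1 = 38; c = 13; -8*(13)^3 + 8*(13)^2 - 1 = (-17576) + (1352) + (-1) = -16225; answer -16225
Step 3: S2 = -16225; r = 76670; 76670 = 2 * 5 * 11 * 17 * 41; number of divisors = (1+1) * (1+1) * (1+1) * (1+1) * (1+1) = 32; answer 32
Step 4: S3 = 32; m = 3; 6*(3)^3 - 8*(3)^2 + 5*(3)^1 - 6 = (162) + (-72) + (15) + (-6) = 99; answer 99

99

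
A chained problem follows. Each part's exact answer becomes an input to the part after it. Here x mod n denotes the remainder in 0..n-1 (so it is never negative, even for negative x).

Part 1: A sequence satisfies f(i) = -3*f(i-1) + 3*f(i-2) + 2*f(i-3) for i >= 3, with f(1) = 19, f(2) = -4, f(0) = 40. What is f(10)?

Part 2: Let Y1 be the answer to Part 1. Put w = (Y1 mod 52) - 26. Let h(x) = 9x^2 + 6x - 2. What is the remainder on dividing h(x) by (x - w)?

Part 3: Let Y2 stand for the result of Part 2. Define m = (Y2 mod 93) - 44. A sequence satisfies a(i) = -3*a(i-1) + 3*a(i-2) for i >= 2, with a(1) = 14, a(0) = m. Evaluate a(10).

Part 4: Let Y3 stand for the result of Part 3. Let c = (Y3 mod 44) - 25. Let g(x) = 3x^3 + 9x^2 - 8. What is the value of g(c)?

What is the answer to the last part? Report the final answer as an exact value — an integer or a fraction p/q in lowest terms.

Part 1: f(3) = -3*(-4) + 3*(19) + 2*(40) = 149; iterating: f(3)=149, f(4)=-421, f(5)=1702, f(6)=-6071, f(7)=22477, f(8)=-82240, f(9)=302009, f(10)=-1107793; answer -1107793
Part 2: Y1 = -1107793; w = -11; remainder = value at the root: 9*(-11)^2 + 6*(-11)^1 - 2 = (1089) + (-66) + (-2) = 1021; answer 1021
Part 3: Y2 = 1021; m = 47; a(2) = -3*(14) + 3*(47) = 99; iterating: a(2)=99, a(3)=-255, a(4)=1062, a(5)=-3951, a(6)=15039, a(7)=-56970, a(8)=216027, a(9)=-818991, a(10)=3105054; answer 3105054
Part 4: Y3 = 3105054; c = -7; 3*(-7)^3 + 9*(-7)^2 - 8 = (-1029) + (441) + (-8) = -596; answer -596

-596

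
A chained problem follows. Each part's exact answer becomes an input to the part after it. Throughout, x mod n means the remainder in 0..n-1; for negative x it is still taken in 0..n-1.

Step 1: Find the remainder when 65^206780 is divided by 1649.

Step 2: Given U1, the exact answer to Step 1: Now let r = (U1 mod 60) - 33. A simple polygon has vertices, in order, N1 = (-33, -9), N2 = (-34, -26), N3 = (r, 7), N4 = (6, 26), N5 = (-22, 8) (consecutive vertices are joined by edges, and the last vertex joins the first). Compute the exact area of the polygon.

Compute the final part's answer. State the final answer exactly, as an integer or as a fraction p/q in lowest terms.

Step 1: squarings mod 1649: 65^1=65, 65^2=927, 65^4=200, 65^8=424, 65^16=35, 65^32=1225, 65^64=35, 65^128=1225, 65^256=35, 65^512=1225, 65^1024=35, 65^2048=1225, 65^4096=35, 65^8192=1225, 65^16384=35, 65^32768=1225, 65^65536=35, 65^131072=1225; 65^206780 = 65^4 * 65^8 * 65^16 * 65^32 * 65^128 * 65^256 * 65^512 * 65^1024 * 65^8192 * 65^65536 * 65^131072 = 1245 (mod 1649); answer 1245
Step 2: U1 = 1245; r = 12; cross terms: (-33*-26 - -34*-9)=552, (-34*7 - 12*-26)=74, (12*26 - 6*7)=270, (6*8 - -22*26)=620, (-22*-9 - -33*8)=462; twice the area = |1978| = 1978; area = 989; answer 989

989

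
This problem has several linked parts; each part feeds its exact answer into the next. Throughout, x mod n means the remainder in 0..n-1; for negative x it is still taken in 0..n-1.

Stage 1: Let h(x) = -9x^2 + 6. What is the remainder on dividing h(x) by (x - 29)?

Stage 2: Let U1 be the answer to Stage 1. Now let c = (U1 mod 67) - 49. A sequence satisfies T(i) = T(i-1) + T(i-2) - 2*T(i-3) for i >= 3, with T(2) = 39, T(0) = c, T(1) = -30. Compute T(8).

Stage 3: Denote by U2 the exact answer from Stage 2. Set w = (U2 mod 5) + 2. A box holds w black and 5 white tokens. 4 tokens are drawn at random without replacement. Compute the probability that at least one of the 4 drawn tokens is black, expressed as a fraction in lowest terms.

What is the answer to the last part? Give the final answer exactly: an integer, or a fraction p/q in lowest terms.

Stage 1: remainder = value at the root: -9*(29)^2 + 6 = (-7569) + (6) = -7563; answer -7563
Stage 2: U1 = -7563; c = -41; T(3) = 1*(39) + 1*(-30) - 2*(-41) = 91; iterating: T(3)=91, T(4)=190, T(5)=203, T(6)=211, T(7)=34, T(8)=-161; answer -161
Stage 3: U2 = -161; w = 6; total draws C(11,4) = 330; complement C(5,4) = 5; favorable 330 - 5 = 325; P = 65/66; answer 65/66

65/66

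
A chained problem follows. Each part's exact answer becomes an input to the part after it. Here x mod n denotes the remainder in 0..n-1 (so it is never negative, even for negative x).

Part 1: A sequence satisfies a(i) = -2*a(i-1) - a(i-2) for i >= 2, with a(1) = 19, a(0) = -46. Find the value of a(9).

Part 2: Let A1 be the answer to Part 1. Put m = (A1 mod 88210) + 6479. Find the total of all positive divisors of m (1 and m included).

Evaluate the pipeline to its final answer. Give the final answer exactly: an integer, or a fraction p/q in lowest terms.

Part 1: a(2) = -2*(19) - 1*(-46) = 8; iterating: a(2)=8, a(3)=-35, a(4)=62, a(5)=-89, a(6)=116, a(7)=-143, a(8)=170, a(9)=-197; answer -197
Part 2: A1 = -197; m = 94492; 94492 = 2^2 * 23623; sigma = (1 + 2 + 4) * (1 + 23623) = 7 * 23624 = 165368; answer 165368

165368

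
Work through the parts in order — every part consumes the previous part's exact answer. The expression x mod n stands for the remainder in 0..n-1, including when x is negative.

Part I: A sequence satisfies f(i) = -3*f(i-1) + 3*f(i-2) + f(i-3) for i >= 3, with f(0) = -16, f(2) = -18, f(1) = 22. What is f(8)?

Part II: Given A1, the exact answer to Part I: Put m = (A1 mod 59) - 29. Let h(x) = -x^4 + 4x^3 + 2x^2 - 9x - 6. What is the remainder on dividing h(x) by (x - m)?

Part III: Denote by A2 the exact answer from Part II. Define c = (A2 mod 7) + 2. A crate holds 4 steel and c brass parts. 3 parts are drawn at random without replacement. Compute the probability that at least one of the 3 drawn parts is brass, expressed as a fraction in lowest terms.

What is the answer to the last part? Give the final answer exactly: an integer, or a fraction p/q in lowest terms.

Part I: f(3) = -3*(-18) + 3*(22) + 1*(-16) = 104; iterating: f(3)=104, f(4)=-344, f(5)=1326, f(6)=-4906, f(7)=18352, f(8)=-68448; answer -68448
Part II: A1 = -68448; m = 22; remainder = value at the root: -1*(22)^4 + 4*(22)^3 + 2*(22)^2 - 9*(22)^1 - 6 = (-234256) + (42592) + (968) + (-198) + (-6) = -190900; answer -190900
Part III: A2 = -190900; c = 6; total draws C(10,3) = 120; complement C(4,3) = 4; favorable 120 - 4 = 116; P = 29/30; answer 29/30

29/30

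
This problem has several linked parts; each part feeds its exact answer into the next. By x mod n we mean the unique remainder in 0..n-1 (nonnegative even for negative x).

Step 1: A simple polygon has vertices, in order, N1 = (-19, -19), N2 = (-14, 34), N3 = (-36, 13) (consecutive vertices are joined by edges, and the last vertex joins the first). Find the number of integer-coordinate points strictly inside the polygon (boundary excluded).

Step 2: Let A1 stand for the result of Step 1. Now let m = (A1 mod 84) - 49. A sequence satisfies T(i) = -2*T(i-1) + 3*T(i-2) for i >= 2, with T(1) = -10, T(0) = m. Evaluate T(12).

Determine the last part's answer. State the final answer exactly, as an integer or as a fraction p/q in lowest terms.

-1727203

Step 1: cross terms: (-19*34 - -14*-19)=-912, (-14*13 - -36*34)=1042, (-36*-19 - -19*13)=931; twice the area = |1061| = 1061; area = 1061/2; boundary points = 1 + 1 + 1 = 3; strictly interior points = area - boundary/2 + 1 = 530; answer 530
Step 2: A1 = 530; m = -23; T(2) = -2*(-10) + 3*(-23) = -49; iterating: T(2)=-49, T(3)=68, T(4)=-283, T(5)=770, T(6)=-2389, T(7)=7088, T(8)=-21343, T(9)=63950, T(10)=-191929, T(11)=575708, T(12)=-1727203; answer -1727203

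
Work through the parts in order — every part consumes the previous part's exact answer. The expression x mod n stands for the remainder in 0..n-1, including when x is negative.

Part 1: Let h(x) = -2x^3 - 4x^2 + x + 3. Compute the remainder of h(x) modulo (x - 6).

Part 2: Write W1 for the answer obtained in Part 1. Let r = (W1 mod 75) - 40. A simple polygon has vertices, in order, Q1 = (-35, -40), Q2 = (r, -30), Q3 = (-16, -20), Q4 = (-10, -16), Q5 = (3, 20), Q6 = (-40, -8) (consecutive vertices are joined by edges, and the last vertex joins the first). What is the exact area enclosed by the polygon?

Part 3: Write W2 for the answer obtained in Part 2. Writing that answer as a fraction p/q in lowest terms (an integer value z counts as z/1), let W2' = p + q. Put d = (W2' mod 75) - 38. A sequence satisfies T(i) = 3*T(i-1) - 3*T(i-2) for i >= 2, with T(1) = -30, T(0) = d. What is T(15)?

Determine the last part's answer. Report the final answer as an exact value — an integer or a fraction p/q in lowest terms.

Part 1: remainder = value at the root: -2*(6)^3 - 4*(6)^2 + 1*(6)^1 + 3 = (-432) + (-144) + (6) + (3) = -567; answer -567
Part 2: W1 = -567; r = -7; cross terms: (-35*-30 - -7*-40)=770, (-7*-20 - -16*-30)=-340, (-16*-16 - -10*-20)=56, (-10*20 - 3*-16)=-152, (3*-8 - -40*20)=776, (-40*-40 - -35*-8)=1320; twice the area = |2430| = 2430; area = 1215; answer 1215
Part 3: W2 = 1215; threaded value p + q = 1216; d = -22; T(2) = 3*(-30) - 3*(-22) = -24; iterating: T(2)=-24, T(3)=18, T(4)=126, T(5)=324, T(6)=594, T(7)=810, T(8)=648, T(9)=-486, T(10)=-3402, T(11)=-8748, T(12)=-16038, T(13)=-21870, T(14)=-17496, T(15)=13122; answer 13122

13122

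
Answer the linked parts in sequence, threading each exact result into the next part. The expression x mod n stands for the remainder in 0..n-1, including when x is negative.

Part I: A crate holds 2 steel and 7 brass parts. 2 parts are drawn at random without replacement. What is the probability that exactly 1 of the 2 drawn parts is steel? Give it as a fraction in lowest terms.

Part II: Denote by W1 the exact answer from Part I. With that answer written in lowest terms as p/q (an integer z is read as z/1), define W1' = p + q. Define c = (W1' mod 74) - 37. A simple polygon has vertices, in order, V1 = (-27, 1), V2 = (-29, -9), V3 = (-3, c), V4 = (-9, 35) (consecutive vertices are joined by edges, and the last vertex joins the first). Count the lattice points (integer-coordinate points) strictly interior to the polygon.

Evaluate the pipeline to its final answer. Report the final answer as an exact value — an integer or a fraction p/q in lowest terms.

Part I: total draws C(9,2) = 36; favorable C(2,1)*C(7,1) = 14; P = 7/18; answer 7/18
Part II: W1 = 7/18; threaded value p + q = 25; c = -12; cross terms: (-27*-9 - -29*1)=272, (-29*-12 - -3*-9)=321, (-3*35 - -9*-12)=-213, (-9*1 - -27*35)=936; twice the area = |1316| = 1316; area = 658; boundary points = 2 + 1 + 1 + 2 = 6; strictly interior points = area - boundary/2 + 1 = 656; answer 656

656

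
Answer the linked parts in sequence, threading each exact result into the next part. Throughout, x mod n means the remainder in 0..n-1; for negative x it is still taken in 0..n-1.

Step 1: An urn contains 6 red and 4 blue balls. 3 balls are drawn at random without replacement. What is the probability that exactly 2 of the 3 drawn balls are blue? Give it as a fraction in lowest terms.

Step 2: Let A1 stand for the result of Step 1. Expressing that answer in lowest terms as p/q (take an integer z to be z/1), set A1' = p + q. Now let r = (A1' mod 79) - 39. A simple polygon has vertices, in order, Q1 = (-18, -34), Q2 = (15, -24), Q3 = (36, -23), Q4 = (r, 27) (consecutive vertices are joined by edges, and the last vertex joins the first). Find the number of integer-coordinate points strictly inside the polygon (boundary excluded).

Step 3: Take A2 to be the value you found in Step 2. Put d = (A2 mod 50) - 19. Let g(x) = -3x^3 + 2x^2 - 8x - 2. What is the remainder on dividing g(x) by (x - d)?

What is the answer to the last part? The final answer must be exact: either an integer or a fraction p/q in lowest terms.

18286

Step 1: total draws C(10,3) = 120; favorable C(4,2)*C(6,1) = 36; P = 3/10; answer 3/10
Step 2: A1 = 3/10; threaded value p + q = 13; r = -26; cross terms: (-18*-24 - 15*-34)=942, (15*-23 - 36*-24)=519, (36*27 - -26*-23)=374, (-26*-34 - -18*27)=1370; twice the area = |3205| = 3205; area = 3205/2; boundary points = 1 + 1 + 2 + 1 = 5; strictly interior points = area - boundary/2 + 1 = 1601; answer 1601
Step 3: A2 = 1601; d = -18; remainder = value at the root: -3*(-18)^3 + 2*(-18)^2 - 8*(-18)^1 - 2 = (17496) + (648) + (144) + (-2) = 18286; answer 18286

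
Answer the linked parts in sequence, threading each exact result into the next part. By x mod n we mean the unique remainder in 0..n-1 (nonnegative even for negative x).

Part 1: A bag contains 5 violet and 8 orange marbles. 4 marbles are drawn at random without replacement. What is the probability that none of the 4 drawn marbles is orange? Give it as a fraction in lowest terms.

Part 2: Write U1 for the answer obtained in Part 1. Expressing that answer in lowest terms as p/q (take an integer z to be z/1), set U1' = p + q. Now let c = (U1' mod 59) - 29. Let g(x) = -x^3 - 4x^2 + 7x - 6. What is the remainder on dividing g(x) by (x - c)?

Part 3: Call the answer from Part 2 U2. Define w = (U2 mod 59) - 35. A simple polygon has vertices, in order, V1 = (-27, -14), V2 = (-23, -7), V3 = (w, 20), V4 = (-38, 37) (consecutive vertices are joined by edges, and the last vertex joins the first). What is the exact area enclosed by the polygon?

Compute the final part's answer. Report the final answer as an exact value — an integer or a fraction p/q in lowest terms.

Part 1: total draws C(13,4) = 715; favorable C(5,4) = 5; P = 1/143; answer 1/143
Part 2: U1 = 1/143; threaded value p + q = 144; c = -3; remainder = value at the root: -1*(-3)^3 - 4*(-3)^2 + 7*(-3)^1 - 6 = (27) + (-36) + (-21) + (-6) = -36; answer -36
Part 3: U2 = -36; w = -12; cross terms: (-27*-7 - -23*-14)=-133, (-23*20 - -12*-7)=-544, (-12*37 - -38*20)=316, (-38*-14 - -27*37)=1531; twice the area = |1170| = 1170; area = 585; answer 585

585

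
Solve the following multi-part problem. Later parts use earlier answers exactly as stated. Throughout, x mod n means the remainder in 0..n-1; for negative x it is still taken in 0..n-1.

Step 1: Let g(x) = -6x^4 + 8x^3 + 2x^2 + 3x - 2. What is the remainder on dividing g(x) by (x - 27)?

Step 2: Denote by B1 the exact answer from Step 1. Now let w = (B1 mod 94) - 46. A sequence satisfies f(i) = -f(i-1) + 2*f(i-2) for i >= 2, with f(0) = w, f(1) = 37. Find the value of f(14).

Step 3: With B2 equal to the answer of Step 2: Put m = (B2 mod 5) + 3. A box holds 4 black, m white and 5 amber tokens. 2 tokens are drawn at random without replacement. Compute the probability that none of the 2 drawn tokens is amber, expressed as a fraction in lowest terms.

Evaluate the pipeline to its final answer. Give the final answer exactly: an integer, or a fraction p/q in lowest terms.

Step 1: remainder = value at the root: -6*(27)^4 + 8*(27)^3 + 2*(27)^2 + 3*(27)^1 - 2 = (-3188646) + (157464) + (1458) + (81) + (-2) = -3029645; answer -3029645
Step 2: B1 = -3029645; w = 23; f(2) = -1*(37) + 2*(23) = 9; iterating: f(2)=9, f(3)=65, f(4)=-47, f(5)=177, f(6)=-271, f(7)=625, f(8)=-1167, f(9)=2417, f(10)=-4751, f(11)=9585, f(12)=-19087, f(13)=38257, f(14)=-76431; answer -76431
Step 3: B2 = -76431; m = 7; total draws C(16,2) = 120; favorable C(11,2) = 55; P = 11/24; answer 11/24

11/24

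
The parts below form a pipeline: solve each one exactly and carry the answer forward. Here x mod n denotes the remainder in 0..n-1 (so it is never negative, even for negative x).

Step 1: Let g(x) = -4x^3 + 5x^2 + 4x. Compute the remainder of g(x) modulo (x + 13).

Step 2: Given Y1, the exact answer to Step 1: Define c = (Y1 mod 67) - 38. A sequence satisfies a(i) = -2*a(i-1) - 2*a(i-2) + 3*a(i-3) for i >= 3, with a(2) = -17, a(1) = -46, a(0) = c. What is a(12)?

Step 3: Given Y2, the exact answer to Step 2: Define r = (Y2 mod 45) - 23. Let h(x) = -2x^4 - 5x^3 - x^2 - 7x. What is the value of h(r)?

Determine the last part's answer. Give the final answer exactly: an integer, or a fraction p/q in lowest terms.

-46215

Step 1: remainder = value at the root: -4*(-13)^3 + 5*(-13)^2 + 4*(-13)^1 = (8788) + (845) + (-52) = 9581; answer 9581
Step 2: Y1 = 9581; c = -38; a(3) = -2*(-17) - 2*(-46) + 3*(-38) = 12; iterating: a(3)=12, a(4)=-128, a(5)=181, a(6)=-70, a(7)=-606, a(8)=1895, a(9)=-2788, a(10)=-32, a(11)=11325, a(12)=-30950; answer -30950
Step 3: Y2 = -30950; r = -13; -2*(-13)^4 - 5*(-13)^3 - 1*(-13)^2 - 7*(-13)^1 = (-57122) + (10985) + (-169) + (91) = -46215; answer -46215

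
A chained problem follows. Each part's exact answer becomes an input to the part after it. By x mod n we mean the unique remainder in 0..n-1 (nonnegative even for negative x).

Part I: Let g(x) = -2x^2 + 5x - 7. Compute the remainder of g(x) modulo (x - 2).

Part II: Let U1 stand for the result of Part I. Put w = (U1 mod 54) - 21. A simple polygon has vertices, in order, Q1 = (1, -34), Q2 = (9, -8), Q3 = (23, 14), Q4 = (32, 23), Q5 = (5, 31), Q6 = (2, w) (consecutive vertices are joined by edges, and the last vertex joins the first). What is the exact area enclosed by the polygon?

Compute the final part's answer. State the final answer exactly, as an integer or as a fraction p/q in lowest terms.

Part I: remainder = value at the root: -2*(2)^2 + 5*(2)^1 - 7 = (-8) + (10) + (-7) = -5; answer -5
Part II: U1 = -5; w = 28; cross terms: (1*-8 - 9*-34)=298, (9*14 - 23*-8)=310, (23*23 - 32*14)=81, (32*31 - 5*23)=877, (5*28 - 2*31)=78, (2*-34 - 1*28)=-96; twice the area = |1548| = 1548; area = 774; answer 774

774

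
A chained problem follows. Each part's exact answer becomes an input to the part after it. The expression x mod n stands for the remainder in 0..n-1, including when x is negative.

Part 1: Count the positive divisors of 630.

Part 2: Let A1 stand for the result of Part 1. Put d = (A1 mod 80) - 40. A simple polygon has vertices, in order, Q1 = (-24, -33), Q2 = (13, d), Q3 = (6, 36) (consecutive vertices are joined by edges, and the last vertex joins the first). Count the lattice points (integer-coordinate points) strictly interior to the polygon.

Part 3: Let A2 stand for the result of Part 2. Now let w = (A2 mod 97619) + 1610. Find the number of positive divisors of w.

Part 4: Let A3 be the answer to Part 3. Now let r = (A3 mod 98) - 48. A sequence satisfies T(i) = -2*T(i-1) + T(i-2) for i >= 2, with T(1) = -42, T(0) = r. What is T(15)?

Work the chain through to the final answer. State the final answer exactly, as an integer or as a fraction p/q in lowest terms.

-4959770

Part 1: 630 = 2 * 3^2 * 5 * 7; number of divisors = (1+1) * (2+1) * (1+1) * (1+1) = 24; answer 24
Part 2: A1 = 24; d = -16; cross terms: (-24*-16 - 13*-33)=813, (13*36 - 6*-16)=564, (6*-33 - -24*36)=666; twice the area = |2043| = 2043; area = 2043/2; boundary points = 1 + 1 + 3 = 5; strictly interior points = area - boundary/2 + 1 = 1020; answer 1020
Part 3: A2 = 1020; w = 2630; 2630 = 2 * 5 * 263; number of divisors = (1+1) * (1+1) * (1+1) = 8; answer 8
Part 4: A3 = 8; r = -40; T(2) = -2*(-42) + 1*(-40) = 44; iterating: T(2)=44, T(3)=-130, T(4)=304, T(5)=-738, T(6)=1780, T(7)=-4298, T(8)=10376, T(9)=-25050, T(10)=60476, T(11)=-146002, T(12)=352480, T(13)=-850962, T(14)=2054404, T(15)=-4959770; answer -4959770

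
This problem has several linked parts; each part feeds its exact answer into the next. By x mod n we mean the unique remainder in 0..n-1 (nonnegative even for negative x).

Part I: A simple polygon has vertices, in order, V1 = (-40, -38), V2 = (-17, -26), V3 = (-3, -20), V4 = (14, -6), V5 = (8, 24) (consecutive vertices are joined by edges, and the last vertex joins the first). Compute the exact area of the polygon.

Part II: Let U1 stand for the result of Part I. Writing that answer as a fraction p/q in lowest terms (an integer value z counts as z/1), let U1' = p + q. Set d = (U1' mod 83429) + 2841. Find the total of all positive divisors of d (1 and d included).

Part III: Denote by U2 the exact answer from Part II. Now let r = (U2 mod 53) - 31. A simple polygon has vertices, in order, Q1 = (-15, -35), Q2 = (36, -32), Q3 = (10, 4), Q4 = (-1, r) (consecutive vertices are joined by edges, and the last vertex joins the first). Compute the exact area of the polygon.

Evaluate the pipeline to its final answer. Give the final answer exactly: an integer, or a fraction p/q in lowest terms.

Part I: cross terms: (-40*-26 - -17*-38)=394, (-17*-20 - -3*-26)=262, (-3*-6 - 14*-20)=298, (14*24 - 8*-6)=384, (8*-38 - -40*24)=656; twice the area = |1994| = 1994; area = 997; answer 997
Part II: U1 = 997; threaded value p + q = 998; d = 3839; 3839 = 11 * 349; sigma = (1 + 11) * (1 + 349) = 12 * 350 = 4200; answer 4200
Part III: U2 = 4200; r = -18; cross terms: (-15*-32 - 36*-35)=1740, (36*4 - 10*-32)=464, (10*-18 - -1*4)=-176, (-1*-35 - -15*-18)=-235; twice the area = |1793| = 1793; area = 1793/2; answer 1793/2

1793/2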